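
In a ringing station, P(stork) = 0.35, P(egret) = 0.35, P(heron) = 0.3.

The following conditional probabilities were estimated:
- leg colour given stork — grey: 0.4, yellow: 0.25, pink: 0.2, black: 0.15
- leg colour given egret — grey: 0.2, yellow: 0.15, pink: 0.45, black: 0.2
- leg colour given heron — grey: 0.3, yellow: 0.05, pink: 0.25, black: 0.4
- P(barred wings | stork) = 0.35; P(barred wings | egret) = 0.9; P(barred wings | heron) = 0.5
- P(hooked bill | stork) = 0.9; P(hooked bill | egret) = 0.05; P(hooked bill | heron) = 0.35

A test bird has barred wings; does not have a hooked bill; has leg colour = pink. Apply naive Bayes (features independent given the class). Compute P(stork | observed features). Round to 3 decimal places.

stork: 0.35 × 0.2 × 0.35 × (1−0.9) = 0.00245
egret: 0.35 × 0.45 × 0.9 × (1−0.05) = 0.1346625
heron: 0.3 × 0.25 × 0.5 × (1−0.35) = 0.024375
P(stork | x) = 0.00245 / 0.1614875 ≈ 0.015

0.015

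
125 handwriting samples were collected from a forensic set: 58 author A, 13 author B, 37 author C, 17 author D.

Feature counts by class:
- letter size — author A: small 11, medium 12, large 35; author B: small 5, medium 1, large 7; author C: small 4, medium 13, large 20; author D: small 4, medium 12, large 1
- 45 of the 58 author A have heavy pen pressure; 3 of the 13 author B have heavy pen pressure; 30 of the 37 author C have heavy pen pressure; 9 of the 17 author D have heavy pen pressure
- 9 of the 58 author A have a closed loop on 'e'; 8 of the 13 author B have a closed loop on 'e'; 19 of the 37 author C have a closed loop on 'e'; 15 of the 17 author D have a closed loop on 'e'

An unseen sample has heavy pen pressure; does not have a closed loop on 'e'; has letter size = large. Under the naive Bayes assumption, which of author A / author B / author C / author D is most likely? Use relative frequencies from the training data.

author A: (58/125) × (35/58) × (45/58) × (49/58) ≈ 0.183532
author B: (13/125) × (7/13) × (3/13) × (5/13) ≈ 0.00497041
author C: (37/125) × (20/37) × (30/37) × (18/37) ≈ 0.0631118
author D: (17/125) × (1/17) × (9/17) × (2/17) ≈ 0.00049827
Highest score → author A.

author A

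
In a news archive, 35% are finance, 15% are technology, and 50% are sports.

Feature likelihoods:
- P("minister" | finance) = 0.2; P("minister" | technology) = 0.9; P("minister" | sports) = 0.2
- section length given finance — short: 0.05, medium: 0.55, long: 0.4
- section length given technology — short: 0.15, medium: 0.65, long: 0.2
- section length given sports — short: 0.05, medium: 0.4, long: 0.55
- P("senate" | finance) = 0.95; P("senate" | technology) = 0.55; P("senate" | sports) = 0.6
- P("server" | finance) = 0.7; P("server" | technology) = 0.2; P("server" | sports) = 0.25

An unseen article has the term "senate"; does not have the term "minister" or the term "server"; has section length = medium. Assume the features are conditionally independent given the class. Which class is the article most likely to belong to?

sports

finance: 0.35 × (1−0.2) × 0.55 × 0.95 × (1−0.7) = 0.04389
technology: 0.15 × (1−0.9) × 0.65 × 0.55 × (1−0.2) = 0.00429
sports: 0.5 × (1−0.2) × 0.4 × 0.6 × (1−0.25) = 0.072
Highest score → sports.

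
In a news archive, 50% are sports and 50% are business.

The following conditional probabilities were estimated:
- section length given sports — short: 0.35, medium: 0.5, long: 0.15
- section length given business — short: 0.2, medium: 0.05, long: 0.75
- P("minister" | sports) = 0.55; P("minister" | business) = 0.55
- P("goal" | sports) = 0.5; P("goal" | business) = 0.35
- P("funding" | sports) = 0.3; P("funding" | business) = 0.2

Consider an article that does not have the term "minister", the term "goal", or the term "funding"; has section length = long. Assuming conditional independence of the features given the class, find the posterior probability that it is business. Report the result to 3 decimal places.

0.881

sports: 0.5 × 0.15 × (1−0.55) × (1−0.5) × (1−0.3) = 0.0118125
business: 0.5 × 0.75 × (1−0.55) × (1−0.35) × (1−0.2) = 0.08775
P(business | x) = 0.08775 / 0.0995625 ≈ 0.881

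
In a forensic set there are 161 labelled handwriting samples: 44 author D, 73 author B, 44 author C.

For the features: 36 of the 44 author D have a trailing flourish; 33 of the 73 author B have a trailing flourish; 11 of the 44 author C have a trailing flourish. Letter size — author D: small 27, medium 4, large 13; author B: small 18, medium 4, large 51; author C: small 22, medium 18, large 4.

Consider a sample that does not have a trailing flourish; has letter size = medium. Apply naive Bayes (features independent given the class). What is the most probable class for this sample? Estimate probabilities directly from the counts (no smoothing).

author D: (44/161) × (8/44) × (4/44) ≈ 0.00451722
author B: (73/161) × (40/73) × (4/73) ≈ 0.0136135
author C: (44/161) × (33/44) × (18/44) ≈ 0.0838509
Highest score → author C.

author C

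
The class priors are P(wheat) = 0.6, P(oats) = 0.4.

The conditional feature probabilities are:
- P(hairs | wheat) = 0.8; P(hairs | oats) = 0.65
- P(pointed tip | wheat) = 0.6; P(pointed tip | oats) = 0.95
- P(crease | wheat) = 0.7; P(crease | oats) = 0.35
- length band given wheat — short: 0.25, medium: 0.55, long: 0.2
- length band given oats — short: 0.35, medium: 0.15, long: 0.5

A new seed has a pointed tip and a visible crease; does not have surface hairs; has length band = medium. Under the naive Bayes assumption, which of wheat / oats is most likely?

wheat: 0.6 × (1−0.8) × 0.6 × 0.7 × 0.55 = 0.02772
oats: 0.4 × (1−0.65) × 0.95 × 0.35 × 0.15 = 0.0069825
Highest score → wheat.

wheat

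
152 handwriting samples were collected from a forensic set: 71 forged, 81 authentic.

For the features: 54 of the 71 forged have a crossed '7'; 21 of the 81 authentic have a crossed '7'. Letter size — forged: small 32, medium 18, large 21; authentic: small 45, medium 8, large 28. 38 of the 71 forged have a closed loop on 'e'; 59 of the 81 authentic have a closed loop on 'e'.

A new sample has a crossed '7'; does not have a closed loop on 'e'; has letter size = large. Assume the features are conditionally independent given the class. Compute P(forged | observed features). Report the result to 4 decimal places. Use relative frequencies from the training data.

0.7901

forged: (71/152) × (54/71) × (21/71) × (33/71) ≈ 0.048839
authentic: (81/152) × (21/81) × (28/81) × (22/81) ≈ 0.0129714
P(forged | x) = 0.048839 / 0.0618104 ≈ 0.7901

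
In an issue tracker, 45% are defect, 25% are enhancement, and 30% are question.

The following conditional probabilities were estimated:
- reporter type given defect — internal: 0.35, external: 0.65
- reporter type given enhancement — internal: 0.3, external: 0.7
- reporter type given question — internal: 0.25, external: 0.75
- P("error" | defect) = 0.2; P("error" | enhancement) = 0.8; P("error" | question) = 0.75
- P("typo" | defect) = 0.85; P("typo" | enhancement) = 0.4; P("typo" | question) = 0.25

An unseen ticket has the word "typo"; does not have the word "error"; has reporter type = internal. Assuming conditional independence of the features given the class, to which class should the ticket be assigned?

defect: 0.45 × 0.35 × (1−0.2) × 0.85 = 0.1071
enhancement: 0.25 × 0.3 × (1−0.8) × 0.4 = 0.006
question: 0.3 × 0.25 × (1−0.75) × 0.25 = 0.0046875
Highest score → defect.

defect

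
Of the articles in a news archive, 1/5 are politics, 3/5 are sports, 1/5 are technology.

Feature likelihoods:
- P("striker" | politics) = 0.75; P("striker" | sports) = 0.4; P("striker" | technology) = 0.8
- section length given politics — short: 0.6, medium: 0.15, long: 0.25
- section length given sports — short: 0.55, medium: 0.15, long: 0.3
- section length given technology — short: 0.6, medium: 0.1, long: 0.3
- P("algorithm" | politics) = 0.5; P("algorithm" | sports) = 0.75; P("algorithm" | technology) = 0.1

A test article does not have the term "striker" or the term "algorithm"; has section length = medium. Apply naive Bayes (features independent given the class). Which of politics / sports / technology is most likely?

politics: 0.2 × (1−0.75) × 0.15 × (1−0.5) = 0.00375
sports: 0.6 × (1−0.4) × 0.15 × (1−0.75) = 0.0135
technology: 0.2 × (1−0.8) × 0.1 × (1−0.1) = 0.0036
Highest score → sports.

sports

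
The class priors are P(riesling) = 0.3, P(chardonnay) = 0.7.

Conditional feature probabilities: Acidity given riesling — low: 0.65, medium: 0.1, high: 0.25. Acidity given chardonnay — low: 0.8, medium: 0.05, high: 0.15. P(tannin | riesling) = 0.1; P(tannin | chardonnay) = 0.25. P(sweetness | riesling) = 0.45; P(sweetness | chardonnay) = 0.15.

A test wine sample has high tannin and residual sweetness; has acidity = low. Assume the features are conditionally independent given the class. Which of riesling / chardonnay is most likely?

riesling: 0.3 × 0.65 × 0.1 × 0.45 = 0.008775
chardonnay: 0.7 × 0.8 × 0.25 × 0.15 = 0.021
Highest score → chardonnay.

chardonnay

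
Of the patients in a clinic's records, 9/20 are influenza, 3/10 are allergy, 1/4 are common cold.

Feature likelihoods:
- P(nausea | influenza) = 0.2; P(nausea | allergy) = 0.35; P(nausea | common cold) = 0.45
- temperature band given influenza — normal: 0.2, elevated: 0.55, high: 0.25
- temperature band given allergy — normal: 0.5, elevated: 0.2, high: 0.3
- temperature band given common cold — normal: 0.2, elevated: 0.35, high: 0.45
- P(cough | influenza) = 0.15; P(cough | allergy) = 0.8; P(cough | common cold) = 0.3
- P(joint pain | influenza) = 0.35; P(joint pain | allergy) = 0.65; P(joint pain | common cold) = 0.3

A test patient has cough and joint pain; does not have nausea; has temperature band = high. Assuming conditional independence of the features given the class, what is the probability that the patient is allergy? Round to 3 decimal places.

influenza: 0.45 × (1−0.2) × 0.25 × 0.15 × 0.35 = 0.004725
allergy: 0.3 × (1−0.35) × 0.3 × 0.8 × 0.65 = 0.03042
common cold: 0.25 × (1−0.45) × 0.45 × 0.3 × 0.3 = 0.00556875
P(allergy | x) = 0.03042 / 0.04071375 ≈ 0.747

0.747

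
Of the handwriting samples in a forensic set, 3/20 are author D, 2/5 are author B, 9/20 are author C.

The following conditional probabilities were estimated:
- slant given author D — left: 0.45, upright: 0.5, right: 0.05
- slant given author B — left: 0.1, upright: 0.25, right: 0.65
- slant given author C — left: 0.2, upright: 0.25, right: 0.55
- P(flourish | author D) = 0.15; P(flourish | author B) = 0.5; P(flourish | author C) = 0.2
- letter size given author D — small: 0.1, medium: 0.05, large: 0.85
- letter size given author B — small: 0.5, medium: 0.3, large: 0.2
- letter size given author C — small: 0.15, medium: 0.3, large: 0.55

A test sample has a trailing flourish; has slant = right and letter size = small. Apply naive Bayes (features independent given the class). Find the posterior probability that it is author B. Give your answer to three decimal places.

0.896

author D: 0.15 × 0.05 × 0.15 × 0.1 = 0.0001125
author B: 0.4 × 0.65 × 0.5 × 0.5 = 0.065
author C: 0.45 × 0.55 × 0.2 × 0.15 = 0.007425
P(author B | x) = 0.065 / 0.0725375 ≈ 0.896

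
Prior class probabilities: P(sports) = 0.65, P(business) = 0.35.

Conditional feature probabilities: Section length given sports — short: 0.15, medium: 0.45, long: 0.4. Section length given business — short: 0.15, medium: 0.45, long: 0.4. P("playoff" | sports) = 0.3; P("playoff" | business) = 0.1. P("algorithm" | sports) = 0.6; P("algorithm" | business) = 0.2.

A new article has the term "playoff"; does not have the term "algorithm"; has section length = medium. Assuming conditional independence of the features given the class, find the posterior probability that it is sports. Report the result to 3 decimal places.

sports: 0.65 × 0.45 × 0.3 × (1−0.6) = 0.0351
business: 0.35 × 0.45 × 0.1 × (1−0.2) = 0.0126
P(sports | x) = 0.0351 / 0.0477 ≈ 0.736

0.736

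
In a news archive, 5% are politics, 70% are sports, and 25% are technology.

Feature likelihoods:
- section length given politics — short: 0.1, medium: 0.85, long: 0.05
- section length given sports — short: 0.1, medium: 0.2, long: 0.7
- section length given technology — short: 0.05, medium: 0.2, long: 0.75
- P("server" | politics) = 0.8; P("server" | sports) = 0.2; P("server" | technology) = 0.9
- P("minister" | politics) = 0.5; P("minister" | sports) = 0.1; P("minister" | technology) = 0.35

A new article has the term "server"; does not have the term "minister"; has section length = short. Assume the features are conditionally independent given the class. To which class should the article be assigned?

politics: 0.05 × 0.1 × 0.8 × (1−0.5) = 0.002
sports: 0.7 × 0.1 × 0.2 × (1−0.1) = 0.0126
technology: 0.25 × 0.05 × 0.9 × (1−0.35) = 0.0073125
Highest score → sports.

sports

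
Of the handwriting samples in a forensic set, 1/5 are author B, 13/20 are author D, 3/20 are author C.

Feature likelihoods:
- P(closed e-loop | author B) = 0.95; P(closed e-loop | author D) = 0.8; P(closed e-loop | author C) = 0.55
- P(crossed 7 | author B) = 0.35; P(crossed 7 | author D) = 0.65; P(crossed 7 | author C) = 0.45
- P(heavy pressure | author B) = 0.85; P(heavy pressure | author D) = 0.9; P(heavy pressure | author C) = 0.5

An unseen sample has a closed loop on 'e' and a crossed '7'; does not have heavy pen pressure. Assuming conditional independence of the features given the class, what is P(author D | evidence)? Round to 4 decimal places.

0.5422

author B: 0.2 × 0.95 × 0.35 × (1−0.85) = 0.009975
author D: 0.65 × 0.8 × 0.65 × (1−0.9) = 0.0338
author C: 0.15 × 0.55 × 0.45 × (1−0.5) = 0.0185625
P(author D | x) = 0.0338 / 0.0623375 ≈ 0.5422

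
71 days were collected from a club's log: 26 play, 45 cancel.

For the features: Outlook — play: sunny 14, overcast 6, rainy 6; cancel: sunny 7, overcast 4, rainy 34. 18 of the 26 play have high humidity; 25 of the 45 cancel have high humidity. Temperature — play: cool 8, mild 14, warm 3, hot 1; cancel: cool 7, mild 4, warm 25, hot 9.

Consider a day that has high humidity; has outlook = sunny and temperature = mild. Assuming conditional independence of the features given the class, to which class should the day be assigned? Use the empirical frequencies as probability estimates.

play: (26/71) × (14/26) × (18/26) × (14/26) ≈ 0.0735061
cancel: (45/71) × (7/45) × (25/45) × (4/45) ≈ 0.00486872
Highest score → play.

play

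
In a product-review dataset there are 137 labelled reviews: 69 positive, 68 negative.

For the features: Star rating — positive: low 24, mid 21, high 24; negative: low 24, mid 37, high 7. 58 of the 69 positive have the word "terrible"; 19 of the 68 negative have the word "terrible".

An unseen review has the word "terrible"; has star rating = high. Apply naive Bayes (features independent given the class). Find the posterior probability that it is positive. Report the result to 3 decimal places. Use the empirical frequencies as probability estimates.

0.912

positive: (69/137) × (24/69) × (58/69) ≈ 0.147255
negative: (68/137) × (7/68) × (19/68) ≈ 0.0142765
P(positive | x) = 0.147255 / 0.1615315 ≈ 0.912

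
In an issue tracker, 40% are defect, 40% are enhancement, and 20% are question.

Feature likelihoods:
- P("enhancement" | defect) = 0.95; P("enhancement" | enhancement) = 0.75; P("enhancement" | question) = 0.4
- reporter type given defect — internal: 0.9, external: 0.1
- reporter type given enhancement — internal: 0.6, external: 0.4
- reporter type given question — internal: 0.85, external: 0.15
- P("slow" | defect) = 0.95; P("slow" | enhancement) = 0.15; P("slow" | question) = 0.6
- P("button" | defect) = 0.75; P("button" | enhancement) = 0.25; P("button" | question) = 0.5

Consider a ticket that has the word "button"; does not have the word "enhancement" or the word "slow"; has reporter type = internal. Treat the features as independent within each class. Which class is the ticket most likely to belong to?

defect: 0.4 × (1−0.95) × 0.9 × (1−0.95) × 0.75 = 0.000675
enhancement: 0.4 × (1−0.75) × 0.6 × (1−0.15) × 0.25 = 0.01275
question: 0.2 × (1−0.4) × 0.85 × (1−0.6) × 0.5 = 0.0204
Highest score → question.

question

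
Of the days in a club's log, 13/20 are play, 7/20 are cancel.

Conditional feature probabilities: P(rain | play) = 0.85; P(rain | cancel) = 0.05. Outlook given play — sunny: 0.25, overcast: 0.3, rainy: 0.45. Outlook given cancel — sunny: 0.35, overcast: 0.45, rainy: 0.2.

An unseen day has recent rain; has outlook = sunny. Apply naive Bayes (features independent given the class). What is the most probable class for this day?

play

play: 0.65 × 0.85 × 0.25 = 0.138125
cancel: 0.35 × 0.05 × 0.35 = 0.006125
Highest score → play.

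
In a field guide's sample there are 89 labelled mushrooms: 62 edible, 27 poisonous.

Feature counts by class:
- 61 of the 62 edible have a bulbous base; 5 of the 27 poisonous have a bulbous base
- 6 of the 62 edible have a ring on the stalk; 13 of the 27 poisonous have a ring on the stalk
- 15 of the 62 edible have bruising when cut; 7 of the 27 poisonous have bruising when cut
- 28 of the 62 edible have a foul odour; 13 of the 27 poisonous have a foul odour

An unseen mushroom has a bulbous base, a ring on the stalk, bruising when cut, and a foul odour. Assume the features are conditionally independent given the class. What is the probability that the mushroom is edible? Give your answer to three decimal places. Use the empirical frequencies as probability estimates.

0.682

edible: (62/89) × (61/62) × (6/62) × (15/62) × (28/62) ≈ 0.00724712
poisonous: (27/89) × (5/27) × (13/27) × (7/27) × (13/27) ≈ 0.00337655
P(edible | x) = 0.00724712 / 0.01062367 ≈ 0.682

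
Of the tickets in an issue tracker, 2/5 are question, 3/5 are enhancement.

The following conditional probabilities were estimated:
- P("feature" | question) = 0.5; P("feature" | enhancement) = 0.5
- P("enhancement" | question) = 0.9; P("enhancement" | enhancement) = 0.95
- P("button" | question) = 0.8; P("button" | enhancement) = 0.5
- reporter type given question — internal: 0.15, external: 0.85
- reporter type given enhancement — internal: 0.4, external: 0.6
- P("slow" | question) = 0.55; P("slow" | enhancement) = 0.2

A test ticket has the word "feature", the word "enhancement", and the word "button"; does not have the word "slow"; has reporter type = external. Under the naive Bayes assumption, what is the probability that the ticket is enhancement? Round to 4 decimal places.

0.5539

question: 0.4 × 0.5 × 0.9 × 0.8 × 0.85 × (1−0.55) = 0.05508
enhancement: 0.6 × 0.5 × 0.95 × 0.5 × 0.6 × (1−0.2) = 0.0684
P(enhancement | x) = 0.0684 / 0.12348 ≈ 0.5539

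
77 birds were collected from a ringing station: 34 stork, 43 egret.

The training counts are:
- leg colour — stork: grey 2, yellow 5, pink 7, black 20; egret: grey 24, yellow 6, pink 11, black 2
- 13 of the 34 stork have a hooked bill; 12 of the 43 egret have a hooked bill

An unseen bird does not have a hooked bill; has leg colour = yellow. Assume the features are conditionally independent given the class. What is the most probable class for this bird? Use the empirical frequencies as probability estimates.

stork: (34/77) × (5/34) × (21/34) ≈ 0.040107
egret: (43/77) × (6/43) × (31/43) ≈ 0.0561764
Highest score → egret.

egret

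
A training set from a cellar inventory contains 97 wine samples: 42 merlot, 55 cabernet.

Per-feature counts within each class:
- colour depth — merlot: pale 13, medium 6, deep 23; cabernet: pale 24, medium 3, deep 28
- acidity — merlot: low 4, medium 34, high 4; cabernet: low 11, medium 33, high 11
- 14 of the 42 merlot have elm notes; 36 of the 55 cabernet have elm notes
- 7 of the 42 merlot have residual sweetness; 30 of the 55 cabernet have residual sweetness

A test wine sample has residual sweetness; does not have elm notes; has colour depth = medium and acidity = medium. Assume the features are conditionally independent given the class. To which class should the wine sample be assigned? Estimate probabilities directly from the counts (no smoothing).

merlot: (42/97) × (6/42) × (34/42) × (28/42) × (7/42) ≈ 0.00556374
cabernet: (55/97) × (3/55) × (33/55) × (19/55) × (30/55) ≈ 0.00349663
Highest score → merlot.

merlot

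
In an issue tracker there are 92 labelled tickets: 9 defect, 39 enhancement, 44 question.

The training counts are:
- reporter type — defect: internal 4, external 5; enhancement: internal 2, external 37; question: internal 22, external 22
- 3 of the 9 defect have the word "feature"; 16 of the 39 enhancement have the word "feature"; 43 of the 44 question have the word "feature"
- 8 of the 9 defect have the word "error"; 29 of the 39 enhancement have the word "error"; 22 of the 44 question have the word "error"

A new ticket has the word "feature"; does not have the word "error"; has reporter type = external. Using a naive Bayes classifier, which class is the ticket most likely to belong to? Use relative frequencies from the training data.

question

defect: (9/92) × (5/9) × (3/9) × (1/9) ≈ 0.00201288
enhancement: (39/92) × (37/39) × (16/39) × (10/39) ≈ 0.0423063
question: (44/92) × (22/44) × (43/44) × (22/44) ≈ 0.116848
Highest score → question.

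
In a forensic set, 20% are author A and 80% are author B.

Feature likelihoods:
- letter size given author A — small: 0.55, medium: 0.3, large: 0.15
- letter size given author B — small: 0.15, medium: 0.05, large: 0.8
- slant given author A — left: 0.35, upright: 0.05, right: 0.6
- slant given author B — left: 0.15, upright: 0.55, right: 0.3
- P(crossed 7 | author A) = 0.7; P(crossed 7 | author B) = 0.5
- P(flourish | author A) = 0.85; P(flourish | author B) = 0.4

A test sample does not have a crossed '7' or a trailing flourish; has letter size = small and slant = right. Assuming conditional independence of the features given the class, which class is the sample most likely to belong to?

author A: 0.2 × 0.55 × 0.6 × (1−0.7) × (1−0.85) = 0.00297
author B: 0.8 × 0.15 × 0.3 × (1−0.5) × (1−0.4) = 0.0108
Highest score → author B.

author B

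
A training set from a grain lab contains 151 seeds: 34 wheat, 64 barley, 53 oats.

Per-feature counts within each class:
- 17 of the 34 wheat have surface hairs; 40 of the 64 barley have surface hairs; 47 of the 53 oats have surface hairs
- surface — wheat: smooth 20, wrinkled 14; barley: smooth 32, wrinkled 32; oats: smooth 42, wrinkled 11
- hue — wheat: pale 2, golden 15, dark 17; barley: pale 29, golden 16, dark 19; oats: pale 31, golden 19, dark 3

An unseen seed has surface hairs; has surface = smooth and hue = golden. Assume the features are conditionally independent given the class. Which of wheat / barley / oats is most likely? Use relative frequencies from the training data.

oats

wheat: (34/151) × (17/34) × (20/34) × (15/34) ≈ 0.029217
barley: (64/151) × (40/64) × (32/64) × (16/64) ≈ 0.0331126
oats: (53/151) × (47/53) × (42/53) × (19/53) ≈ 0.0884244
Highest score → oats.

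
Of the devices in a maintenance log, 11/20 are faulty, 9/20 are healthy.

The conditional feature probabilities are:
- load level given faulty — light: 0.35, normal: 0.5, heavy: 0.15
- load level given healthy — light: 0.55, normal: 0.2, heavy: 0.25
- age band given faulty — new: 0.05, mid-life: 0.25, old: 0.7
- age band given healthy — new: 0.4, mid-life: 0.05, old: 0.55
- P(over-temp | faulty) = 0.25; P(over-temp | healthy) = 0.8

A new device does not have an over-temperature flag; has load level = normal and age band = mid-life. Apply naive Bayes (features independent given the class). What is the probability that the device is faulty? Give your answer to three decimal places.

0.983

faulty: 0.55 × 0.5 × 0.25 × (1−0.25) = 0.0515625
healthy: 0.45 × 0.2 × 0.05 × (1−0.8) = 0.0009
P(faulty | x) = 0.0515625 / 0.0524625 ≈ 0.983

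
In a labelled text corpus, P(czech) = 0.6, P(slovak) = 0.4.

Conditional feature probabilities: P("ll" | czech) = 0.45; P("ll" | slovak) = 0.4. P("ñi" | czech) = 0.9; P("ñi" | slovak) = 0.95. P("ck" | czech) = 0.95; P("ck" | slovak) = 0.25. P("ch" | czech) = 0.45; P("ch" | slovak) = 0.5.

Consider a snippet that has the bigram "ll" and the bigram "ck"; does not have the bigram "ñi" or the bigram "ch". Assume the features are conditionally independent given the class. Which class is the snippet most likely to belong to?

czech

czech: 0.6 × 0.45 × (1−0.9) × 0.95 × (1−0.45) = 0.0141075
slovak: 0.4 × 0.4 × (1−0.95) × 0.25 × (1−0.5) = 0.001
Highest score → czech.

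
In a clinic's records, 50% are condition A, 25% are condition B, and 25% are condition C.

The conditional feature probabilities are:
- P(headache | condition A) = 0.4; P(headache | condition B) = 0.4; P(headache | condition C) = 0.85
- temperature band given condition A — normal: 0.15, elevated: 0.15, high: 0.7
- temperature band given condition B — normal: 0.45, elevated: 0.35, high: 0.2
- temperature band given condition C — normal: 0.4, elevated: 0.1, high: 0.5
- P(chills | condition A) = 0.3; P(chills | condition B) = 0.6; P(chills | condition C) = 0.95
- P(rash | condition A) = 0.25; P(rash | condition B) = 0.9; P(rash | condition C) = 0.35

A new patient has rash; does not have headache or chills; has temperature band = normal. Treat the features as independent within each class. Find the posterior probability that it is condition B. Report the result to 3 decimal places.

condition A: 0.5 × (1−0.4) × 0.15 × (1−0.3) × 0.25 = 0.007875
condition B: 0.25 × (1−0.4) × 0.45 × (1−0.6) × 0.9 = 0.0243
condition C: 0.25 × (1−0.85) × 0.4 × (1−0.95) × 0.35 = 0.0002625
P(condition B | x) = 0.0243 / 0.0324375 ≈ 0.749

0.749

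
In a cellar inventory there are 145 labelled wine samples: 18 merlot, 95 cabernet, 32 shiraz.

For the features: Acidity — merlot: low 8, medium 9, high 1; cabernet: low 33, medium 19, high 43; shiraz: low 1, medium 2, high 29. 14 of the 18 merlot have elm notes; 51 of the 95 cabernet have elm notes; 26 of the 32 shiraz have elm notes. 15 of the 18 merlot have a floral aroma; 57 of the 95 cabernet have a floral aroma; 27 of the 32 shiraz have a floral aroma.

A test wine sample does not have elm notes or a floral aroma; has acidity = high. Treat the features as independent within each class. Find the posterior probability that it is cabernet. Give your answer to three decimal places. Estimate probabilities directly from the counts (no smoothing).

merlot: (18/145) × (1/18) × (4/18) × (3/18) ≈ 0.000255428
cabernet: (95/145) × (43/95) × (44/95) × (38/95) ≈ 0.0549401
shiraz: (32/145) × (29/32) × (6/32) × (5/32) = 0.005859375
P(cabernet | x) = 0.0549401 / 0.061054903 ≈ 0.900

0.900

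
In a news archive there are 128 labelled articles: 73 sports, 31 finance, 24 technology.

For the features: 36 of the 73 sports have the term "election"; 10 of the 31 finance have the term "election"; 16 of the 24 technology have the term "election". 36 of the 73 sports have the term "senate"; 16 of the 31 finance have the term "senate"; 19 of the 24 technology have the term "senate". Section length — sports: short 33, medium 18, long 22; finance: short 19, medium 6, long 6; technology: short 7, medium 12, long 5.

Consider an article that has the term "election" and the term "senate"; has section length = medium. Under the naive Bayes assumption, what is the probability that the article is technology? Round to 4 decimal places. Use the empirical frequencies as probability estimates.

sports: (73/128) × (36/73) × (36/73) × (18/73) ≈ 0.0341997
finance: (31/128) × (10/31) × (16/31) × (6/31) ≈ 0.00780437
technology: (24/128) × (16/24) × (19/24) × (12/24) ≈ 0.0494792
P(technology | x) = 0.0494792 / 0.09148327 ≈ 0.5409

0.5409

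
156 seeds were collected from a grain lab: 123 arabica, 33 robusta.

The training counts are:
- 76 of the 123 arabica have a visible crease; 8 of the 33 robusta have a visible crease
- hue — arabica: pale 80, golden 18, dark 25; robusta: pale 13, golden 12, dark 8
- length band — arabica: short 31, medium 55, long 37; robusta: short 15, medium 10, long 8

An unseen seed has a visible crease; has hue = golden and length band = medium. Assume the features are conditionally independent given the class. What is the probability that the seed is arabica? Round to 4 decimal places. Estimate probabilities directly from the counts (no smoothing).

arabica: (123/156) × (76/123) × (18/123) × (55/123) ≈ 0.0318797
robusta: (33/156) × (8/33) × (12/33) × (10/33) ≈ 0.00565091
P(arabica | x) = 0.0318797 / 0.03753061 ≈ 0.8494

0.8494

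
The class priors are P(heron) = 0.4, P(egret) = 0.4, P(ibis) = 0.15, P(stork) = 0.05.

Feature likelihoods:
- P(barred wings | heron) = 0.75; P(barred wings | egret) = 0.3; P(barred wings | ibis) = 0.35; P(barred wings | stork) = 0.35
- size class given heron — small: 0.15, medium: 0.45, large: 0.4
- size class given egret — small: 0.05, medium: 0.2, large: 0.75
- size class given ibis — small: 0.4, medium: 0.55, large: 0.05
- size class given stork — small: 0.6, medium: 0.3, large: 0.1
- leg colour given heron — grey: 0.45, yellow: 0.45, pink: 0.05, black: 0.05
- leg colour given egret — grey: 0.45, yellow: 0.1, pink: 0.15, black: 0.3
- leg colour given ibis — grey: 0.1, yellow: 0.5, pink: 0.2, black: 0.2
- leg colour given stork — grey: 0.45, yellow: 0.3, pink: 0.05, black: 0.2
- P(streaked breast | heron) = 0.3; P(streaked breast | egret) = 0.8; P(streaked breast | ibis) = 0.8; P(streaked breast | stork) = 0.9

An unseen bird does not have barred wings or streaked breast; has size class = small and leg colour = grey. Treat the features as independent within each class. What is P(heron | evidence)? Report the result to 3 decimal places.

0.618

heron: 0.4 × (1−0.75) × 0.15 × 0.45 × (1−0.3) = 0.004725
egret: 0.4 × (1−0.3) × 0.05 × 0.45 × (1−0.8) = 0.00126
ibis: 0.15 × (1−0.35) × 0.4 × 0.1 × (1−0.8) = 0.00078
stork: 0.05 × (1−0.35) × 0.6 × 0.45 × (1−0.9) = 0.0008775
P(heron | x) = 0.004725 / 0.0076425 ≈ 0.618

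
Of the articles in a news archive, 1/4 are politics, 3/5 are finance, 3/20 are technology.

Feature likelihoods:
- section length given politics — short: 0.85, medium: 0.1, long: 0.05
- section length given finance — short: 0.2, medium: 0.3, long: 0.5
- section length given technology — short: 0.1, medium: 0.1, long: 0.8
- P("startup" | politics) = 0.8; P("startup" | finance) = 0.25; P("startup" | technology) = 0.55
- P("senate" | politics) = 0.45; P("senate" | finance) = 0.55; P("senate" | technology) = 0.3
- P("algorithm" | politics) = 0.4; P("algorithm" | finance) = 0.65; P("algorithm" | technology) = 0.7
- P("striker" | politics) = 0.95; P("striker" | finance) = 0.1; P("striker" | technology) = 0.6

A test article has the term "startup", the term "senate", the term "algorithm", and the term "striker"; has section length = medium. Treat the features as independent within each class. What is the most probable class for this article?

politics

politics: 0.25 × 0.1 × 0.8 × 0.45 × 0.4 × 0.95 = 0.00342
finance: 0.6 × 0.3 × 0.25 × 0.55 × 0.65 × 0.1 = 0.00160875
technology: 0.15 × 0.1 × 0.55 × 0.3 × 0.7 × 0.6 = 0.0010395
Highest score → politics.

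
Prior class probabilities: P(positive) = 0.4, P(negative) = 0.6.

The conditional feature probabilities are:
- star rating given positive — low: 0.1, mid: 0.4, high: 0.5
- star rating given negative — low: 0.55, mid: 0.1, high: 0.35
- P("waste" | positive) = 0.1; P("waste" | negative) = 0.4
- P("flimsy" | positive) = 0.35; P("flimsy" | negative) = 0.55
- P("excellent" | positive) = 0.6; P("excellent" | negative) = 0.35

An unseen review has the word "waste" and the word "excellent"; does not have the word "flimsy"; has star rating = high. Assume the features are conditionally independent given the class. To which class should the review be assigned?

negative

positive: 0.4 × 0.5 × 0.1 × (1−0.35) × 0.6 = 0.0078
negative: 0.6 × 0.35 × 0.4 × (1−0.55) × 0.35 = 0.01323
Highest score → negative.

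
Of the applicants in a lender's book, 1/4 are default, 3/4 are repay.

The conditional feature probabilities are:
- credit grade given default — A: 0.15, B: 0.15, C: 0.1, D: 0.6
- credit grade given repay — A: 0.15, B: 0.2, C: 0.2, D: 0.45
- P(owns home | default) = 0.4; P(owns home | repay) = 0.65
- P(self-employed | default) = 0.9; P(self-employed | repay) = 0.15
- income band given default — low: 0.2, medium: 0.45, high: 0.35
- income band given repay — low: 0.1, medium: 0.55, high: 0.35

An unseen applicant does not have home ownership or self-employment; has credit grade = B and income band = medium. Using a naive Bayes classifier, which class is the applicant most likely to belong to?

repay

default: 0.25 × 0.15 × (1−0.4) × (1−0.9) × 0.45 = 0.0010125
repay: 0.75 × 0.2 × (1−0.65) × (1−0.15) × 0.55 = 0.02454375
Highest score → repay.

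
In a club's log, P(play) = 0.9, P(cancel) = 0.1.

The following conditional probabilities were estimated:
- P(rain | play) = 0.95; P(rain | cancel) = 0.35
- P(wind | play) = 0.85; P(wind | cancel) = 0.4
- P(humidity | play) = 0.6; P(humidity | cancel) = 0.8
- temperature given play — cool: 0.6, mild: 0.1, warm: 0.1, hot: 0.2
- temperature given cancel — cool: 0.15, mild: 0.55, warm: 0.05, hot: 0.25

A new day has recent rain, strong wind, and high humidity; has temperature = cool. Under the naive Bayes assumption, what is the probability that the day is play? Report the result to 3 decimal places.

play: 0.9 × 0.95 × 0.85 × 0.6 × 0.6 = 0.26163
cancel: 0.1 × 0.35 × 0.4 × 0.8 × 0.15 = 0.00168
P(play | x) = 0.26163 / 0.26331 ≈ 0.994

0.994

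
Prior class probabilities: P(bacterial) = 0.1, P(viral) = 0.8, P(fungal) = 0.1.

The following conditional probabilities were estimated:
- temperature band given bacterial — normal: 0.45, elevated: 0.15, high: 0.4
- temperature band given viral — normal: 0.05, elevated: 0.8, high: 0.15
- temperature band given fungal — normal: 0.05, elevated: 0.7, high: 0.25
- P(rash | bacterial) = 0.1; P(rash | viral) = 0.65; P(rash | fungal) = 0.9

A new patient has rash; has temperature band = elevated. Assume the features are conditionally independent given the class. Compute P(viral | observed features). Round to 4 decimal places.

bacterial: 0.1 × 0.15 × 0.1 = 0.0015
viral: 0.8 × 0.8 × 0.65 = 0.416
fungal: 0.1 × 0.7 × 0.9 = 0.063
P(viral | x) = 0.416 / 0.4805 ≈ 0.8658

0.8658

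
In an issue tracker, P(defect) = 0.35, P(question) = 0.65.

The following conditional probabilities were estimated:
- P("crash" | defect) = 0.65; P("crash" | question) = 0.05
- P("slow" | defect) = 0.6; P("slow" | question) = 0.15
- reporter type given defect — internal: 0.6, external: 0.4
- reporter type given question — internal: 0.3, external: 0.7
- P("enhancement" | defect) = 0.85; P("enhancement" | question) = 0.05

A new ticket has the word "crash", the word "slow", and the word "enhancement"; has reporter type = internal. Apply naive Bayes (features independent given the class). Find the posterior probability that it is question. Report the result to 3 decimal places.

defect: 0.35 × 0.65 × 0.6 × 0.6 × 0.85 = 0.069615
question: 0.65 × 0.05 × 0.15 × 0.3 × 0.05 = 0.000073125
P(question | x) = 0.000073125 / 0.069688125 ≈ 0.001

0.001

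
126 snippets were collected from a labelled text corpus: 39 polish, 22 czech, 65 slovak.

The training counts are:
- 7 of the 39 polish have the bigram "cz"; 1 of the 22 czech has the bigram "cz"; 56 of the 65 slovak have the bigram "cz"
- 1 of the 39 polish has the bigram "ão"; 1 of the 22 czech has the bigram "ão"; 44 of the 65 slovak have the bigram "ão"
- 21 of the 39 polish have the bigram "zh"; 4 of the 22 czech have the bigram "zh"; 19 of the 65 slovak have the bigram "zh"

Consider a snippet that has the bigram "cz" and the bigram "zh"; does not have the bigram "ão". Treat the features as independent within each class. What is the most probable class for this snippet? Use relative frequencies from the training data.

polish: (39/126) × (7/39) × (38/39) × (21/39) ≈ 0.0291475
czech: (22/126) × (1/22) × (21/22) × (4/22) ≈ 0.00137741
slovak: (65/126) × (56/65) × (21/65) × (19/65) ≈ 0.0419724
Highest score → slovak.

slovak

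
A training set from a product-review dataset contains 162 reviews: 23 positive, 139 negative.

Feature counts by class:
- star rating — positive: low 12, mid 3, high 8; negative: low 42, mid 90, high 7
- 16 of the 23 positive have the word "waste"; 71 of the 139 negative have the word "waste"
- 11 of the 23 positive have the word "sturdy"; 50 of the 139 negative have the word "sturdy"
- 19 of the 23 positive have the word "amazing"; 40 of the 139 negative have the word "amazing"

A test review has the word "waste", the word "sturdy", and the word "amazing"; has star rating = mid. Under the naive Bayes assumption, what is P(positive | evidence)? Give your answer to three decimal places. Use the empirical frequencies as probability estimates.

positive: (23/162) × (3/23) × (16/23) × (11/23) × (19/23) ≈ 0.00508966
negative: (139/162) × (90/139) × (71/139) × (50/139) × (40/139) ≈ 0.0293746
P(positive | x) = 0.00508966 / 0.03446426 ≈ 0.148

0.148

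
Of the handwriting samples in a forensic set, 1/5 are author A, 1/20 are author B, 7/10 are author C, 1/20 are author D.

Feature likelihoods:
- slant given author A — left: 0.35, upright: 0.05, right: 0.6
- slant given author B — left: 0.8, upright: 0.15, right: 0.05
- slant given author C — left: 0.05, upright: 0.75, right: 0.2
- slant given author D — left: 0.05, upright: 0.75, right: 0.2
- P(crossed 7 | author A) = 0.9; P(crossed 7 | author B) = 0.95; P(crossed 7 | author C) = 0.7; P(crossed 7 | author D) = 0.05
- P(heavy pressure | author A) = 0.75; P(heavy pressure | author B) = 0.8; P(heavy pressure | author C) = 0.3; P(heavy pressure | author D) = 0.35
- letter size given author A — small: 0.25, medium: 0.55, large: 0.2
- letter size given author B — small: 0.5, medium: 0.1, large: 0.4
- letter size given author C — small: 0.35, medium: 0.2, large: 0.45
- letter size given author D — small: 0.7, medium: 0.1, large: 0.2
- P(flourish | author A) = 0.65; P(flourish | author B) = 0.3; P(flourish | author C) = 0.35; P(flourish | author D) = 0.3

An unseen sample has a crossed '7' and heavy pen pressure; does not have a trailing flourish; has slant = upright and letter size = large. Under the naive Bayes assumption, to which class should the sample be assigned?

author C

author A: 0.2 × 0.05 × 0.9 × 0.75 × 0.2 × (1−0.65) = 0.0004725
author B: 0.05 × 0.15 × 0.95 × 0.8 × 0.4 × (1−0.3) = 0.001596
author C: 0.7 × 0.75 × 0.7 × 0.3 × 0.45 × (1−0.35) = 0.032248125
author D: 0.05 × 0.75 × 0.05 × 0.35 × 0.2 × (1−0.3) = 0.000091875
Highest score → author C.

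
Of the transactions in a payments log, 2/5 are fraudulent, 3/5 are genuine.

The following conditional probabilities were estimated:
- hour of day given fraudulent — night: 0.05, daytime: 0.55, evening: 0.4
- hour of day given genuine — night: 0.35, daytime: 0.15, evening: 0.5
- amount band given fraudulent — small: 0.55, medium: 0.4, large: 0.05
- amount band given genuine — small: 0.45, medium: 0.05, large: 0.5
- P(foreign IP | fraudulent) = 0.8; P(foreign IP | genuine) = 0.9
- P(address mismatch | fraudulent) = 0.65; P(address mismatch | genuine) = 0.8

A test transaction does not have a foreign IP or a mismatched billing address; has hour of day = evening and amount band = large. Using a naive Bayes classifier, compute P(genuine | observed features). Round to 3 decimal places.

0.843

fraudulent: 0.4 × 0.4 × 0.05 × (1−0.8) × (1−0.65) = 0.00056
genuine: 0.6 × 0.5 × 0.5 × (1−0.9) × (1−0.8) = 0.003
P(genuine | x) = 0.003 / 0.00356 ≈ 0.843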